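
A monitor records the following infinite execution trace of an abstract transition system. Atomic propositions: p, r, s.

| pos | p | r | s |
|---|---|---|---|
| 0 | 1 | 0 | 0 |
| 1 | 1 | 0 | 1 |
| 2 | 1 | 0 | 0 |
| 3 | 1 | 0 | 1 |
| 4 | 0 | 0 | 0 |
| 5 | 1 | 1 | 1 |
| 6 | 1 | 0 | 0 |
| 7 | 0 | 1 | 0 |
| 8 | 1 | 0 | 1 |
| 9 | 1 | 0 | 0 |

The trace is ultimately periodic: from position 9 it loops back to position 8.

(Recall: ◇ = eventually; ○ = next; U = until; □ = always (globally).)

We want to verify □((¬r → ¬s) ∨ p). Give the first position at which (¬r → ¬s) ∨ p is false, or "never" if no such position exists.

(¬r → ¬s) ∨ p holds at every position 0..9, and those are all the positions the trace ever visits, so the invariant □((¬r → ¬s) ∨ p) is never violated.

never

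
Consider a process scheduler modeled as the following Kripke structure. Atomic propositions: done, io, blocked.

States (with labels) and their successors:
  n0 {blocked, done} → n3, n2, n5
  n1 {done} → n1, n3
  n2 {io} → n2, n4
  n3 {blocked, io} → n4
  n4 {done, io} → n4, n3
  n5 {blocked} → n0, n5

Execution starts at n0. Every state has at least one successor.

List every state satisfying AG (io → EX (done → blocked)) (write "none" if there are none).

none

States satisfying io → EX (done → blocked): {n0, n1, n2, n4, n5}.
States satisfying AG (io → EX (done → blocked)): ∅.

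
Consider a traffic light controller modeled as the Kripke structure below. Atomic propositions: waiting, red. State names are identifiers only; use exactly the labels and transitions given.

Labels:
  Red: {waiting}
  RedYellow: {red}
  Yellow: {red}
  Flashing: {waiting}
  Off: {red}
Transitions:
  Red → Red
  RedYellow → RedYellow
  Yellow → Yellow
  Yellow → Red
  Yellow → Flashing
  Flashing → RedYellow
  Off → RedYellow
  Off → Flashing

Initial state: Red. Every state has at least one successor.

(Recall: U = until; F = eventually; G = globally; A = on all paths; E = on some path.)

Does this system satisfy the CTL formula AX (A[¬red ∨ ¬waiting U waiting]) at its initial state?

States satisfying A[¬red ∨ ¬waiting U waiting]: {Red, Flashing}.
States satisfying AX (A[¬red ∨ ¬waiting U waiting]): {Red}.
Red ∈ Sat(AX (A[¬red ∨ ¬waiting U waiting])).

Satisfied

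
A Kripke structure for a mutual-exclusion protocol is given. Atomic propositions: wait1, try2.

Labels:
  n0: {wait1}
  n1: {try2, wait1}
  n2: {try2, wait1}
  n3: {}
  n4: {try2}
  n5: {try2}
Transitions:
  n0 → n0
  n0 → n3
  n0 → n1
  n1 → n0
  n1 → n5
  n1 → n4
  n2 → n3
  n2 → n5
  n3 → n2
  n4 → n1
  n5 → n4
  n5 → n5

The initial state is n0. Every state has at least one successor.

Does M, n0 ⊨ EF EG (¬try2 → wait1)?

States satisfying EG (¬try2 → wait1): {n0, n1, n2, n4, n5}.
States satisfying EF EG (¬try2 → wait1): {n0, n1, n2, n3, n4, n5}.
Some path from n0 reaches a state where EG (¬try2 → wait1) holds.
n0 ∈ Sat(EF EG (¬try2 → wait1)).

Satisfied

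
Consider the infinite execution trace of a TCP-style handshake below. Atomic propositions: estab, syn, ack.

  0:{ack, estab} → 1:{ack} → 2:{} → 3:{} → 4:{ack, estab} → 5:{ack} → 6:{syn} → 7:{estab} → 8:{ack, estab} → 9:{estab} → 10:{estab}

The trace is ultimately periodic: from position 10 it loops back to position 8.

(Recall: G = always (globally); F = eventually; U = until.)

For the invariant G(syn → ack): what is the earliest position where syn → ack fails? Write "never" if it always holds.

Check syn → ack at each position in order: 0 ✓, 1 ✓, 2 ✓, 3 ✓, 4 ✓, 5 ✓.
At position 6 the labels are {syn}, so syn → ack is false there. This is the first violation.

6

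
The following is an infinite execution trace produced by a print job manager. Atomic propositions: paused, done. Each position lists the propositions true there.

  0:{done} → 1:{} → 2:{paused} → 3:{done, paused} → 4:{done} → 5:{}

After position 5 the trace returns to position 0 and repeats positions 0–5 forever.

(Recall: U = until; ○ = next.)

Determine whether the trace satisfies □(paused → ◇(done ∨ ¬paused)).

Satisfied

paused → ◇(done ∨ ¬paused) holds at every position 0..5, and those are all positions ever visited, so □(paused → ◇(done ∨ ¬paused)) holds.
Positions where paused holds: 2, 3.
Check ◇(done ∨ ¬paused) at each: 2→ok, 3→ok.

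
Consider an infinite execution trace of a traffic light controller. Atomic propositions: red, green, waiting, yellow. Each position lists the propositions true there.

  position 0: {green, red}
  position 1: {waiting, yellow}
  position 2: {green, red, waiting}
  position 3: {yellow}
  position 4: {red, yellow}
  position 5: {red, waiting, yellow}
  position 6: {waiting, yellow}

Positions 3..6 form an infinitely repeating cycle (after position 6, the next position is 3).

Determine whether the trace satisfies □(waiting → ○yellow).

waiting → ○yellow must hold at every position from 0 onward. It fails at position 1, so □(waiting → ○yellow) is false.
Positions where waiting holds: 1, 2, 5, 6.
Check ○yellow at each: 1→fails, 2→ok, 5→ok, 6→ok.

Does not hold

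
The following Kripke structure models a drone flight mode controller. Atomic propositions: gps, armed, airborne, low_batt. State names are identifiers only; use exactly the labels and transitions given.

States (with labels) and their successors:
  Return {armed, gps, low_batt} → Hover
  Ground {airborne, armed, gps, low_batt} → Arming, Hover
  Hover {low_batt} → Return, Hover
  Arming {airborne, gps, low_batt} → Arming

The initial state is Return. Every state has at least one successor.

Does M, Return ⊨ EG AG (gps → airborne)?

Does not hold

States satisfying AG (gps → airborne): {Arming}.
States satisfying EG AG (gps → airborne): {Arming}.
No suitable path/successor from Return witnesses the formula.
Return ∉ Sat(EG AG (gps → airborne)).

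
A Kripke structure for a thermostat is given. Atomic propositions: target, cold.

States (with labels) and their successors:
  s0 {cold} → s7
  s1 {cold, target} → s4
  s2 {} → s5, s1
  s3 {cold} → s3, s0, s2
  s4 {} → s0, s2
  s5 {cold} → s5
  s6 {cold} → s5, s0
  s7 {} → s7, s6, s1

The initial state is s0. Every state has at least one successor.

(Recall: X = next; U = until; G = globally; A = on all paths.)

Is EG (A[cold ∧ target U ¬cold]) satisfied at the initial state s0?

States satisfying A[cold ∧ target U ¬cold]: {s1, s2, s4, s7}.
States satisfying EG (A[cold ∧ target U ¬cold]): {s1, s2, s4, s7}.
No suitable path/successor from s0 witnesses the formula.
s0 ∉ Sat(EG (A[cold ∧ target U ¬cold])).

Violated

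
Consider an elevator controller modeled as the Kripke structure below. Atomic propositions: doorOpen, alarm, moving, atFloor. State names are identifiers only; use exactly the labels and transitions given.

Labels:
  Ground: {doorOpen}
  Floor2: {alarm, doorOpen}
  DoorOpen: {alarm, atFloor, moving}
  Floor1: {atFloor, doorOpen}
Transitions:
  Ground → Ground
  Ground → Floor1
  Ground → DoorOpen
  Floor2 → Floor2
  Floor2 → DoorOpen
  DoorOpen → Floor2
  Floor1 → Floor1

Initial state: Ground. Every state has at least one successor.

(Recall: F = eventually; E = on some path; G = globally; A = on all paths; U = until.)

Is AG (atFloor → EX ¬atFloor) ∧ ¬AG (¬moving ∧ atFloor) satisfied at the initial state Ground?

No

States satisfying atFloor → EX ¬atFloor: {Ground, Floor2, DoorOpen}.
States satisfying AG (atFloor → EX ¬atFloor): {Floor2, DoorOpen}.
States satisfying ¬moving ∧ atFloor: {Floor1}.
States satisfying AG (¬moving ∧ atFloor): {Floor1}.
States satisfying ¬AG (¬moving ∧ atFloor): {Ground, Floor2, DoorOpen}.
States satisfying AG (atFloor → EX ¬atFloor) ∧ ¬AG (¬moving ∧ atFloor): {Floor2, DoorOpen}.
Ground ∉ Sat(AG (atFloor → EX ¬atFloor) ∧ ¬AG (¬moving ∧ atFloor)).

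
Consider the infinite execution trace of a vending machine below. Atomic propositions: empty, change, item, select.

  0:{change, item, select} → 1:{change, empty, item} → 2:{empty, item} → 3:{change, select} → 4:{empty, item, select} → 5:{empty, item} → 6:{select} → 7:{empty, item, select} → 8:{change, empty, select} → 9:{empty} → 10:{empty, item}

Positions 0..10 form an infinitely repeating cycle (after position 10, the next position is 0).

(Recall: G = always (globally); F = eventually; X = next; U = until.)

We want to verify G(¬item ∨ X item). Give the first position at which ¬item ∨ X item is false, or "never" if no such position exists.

2

Check ¬item ∨ X item at each position in order: 0 ✓, 1 ✓.
At position 2 the labels are {empty, item} and the next position 3 has {change, select}, so ¬item ∨ X item is false there. This is the first violation.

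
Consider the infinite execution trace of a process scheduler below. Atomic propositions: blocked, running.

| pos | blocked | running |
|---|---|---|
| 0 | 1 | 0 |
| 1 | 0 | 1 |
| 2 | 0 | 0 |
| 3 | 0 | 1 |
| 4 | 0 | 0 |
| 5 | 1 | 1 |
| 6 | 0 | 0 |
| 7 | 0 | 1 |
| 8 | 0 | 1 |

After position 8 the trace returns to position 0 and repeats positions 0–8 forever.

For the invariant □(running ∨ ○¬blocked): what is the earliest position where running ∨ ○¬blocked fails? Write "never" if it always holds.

4

Check running ∨ ○¬blocked at each position in order: 0 ✓, 1 ✓, 2 ✓, 3 ✓.
At position 4 the labels are {} and the next position 5 has {blocked, running}, so running ∨ ○¬blocked is false there. This is the first violation.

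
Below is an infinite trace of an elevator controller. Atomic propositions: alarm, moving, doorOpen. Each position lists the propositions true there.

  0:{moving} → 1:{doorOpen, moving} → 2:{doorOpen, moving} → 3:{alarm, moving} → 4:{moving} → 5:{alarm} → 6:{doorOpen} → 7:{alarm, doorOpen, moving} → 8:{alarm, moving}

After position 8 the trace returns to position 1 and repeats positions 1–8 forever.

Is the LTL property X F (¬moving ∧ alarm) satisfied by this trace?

The position after 0 is 1; F (¬moving ∧ alarm) is true there.

Holds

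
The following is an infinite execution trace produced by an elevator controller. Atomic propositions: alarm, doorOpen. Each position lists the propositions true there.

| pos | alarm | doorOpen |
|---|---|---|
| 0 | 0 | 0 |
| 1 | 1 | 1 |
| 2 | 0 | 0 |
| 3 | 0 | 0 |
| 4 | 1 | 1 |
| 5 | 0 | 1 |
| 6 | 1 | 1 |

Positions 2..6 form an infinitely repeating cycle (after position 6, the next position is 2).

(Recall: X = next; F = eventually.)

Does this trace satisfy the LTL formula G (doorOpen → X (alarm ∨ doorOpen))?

doorOpen → X (alarm ∨ doorOpen) must hold at every position from 0 onward. It fails at position 1, so G (doorOpen → X (alarm ∨ doorOpen)) is false.
Positions where doorOpen holds: 1, 4, 5, 6.
Check X (alarm ∨ doorOpen) at each: 1→fails, 4→ok, 5→ok, 6→fails.

No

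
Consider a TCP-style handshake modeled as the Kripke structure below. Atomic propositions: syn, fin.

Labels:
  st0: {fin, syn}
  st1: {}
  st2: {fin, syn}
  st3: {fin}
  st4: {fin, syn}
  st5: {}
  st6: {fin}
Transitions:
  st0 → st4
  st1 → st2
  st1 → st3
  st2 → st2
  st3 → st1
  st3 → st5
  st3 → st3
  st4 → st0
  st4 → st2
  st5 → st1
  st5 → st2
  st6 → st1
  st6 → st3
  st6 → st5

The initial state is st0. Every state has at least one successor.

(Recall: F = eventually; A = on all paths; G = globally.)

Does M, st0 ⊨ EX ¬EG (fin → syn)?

Violated

States satisfying ¬EG (fin → syn): {st3, st6}.
States satisfying EX ¬EG (fin → syn): {st1, st3, st6}.
No suitable path/successor from st0 witnesses the formula.
st0 ∉ Sat(EX ¬EG (fin → syn)).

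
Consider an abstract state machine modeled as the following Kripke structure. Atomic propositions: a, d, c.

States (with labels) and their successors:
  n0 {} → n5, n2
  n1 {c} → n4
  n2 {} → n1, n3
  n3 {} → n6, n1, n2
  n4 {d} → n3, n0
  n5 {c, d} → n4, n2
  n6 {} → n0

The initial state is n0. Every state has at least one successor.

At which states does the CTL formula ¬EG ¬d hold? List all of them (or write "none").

{n1, n4, n5}

States satisfying ¬d: {n0, n1, n2, n3, n6}.
States satisfying EG ¬d: {n0, n2, n3, n6}.
States satisfying ¬EG ¬d: {n1, n4, n5}.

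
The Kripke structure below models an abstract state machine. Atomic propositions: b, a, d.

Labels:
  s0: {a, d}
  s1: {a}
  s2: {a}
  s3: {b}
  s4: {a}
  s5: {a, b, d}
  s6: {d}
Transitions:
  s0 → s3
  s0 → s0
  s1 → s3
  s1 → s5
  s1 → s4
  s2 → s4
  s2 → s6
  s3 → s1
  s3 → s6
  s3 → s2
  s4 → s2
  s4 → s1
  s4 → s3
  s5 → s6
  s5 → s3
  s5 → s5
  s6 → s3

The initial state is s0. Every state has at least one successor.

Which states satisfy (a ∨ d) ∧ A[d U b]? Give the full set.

{s5, s6}

States satisfying a ∨ d: {s0, s1, s2, s4, s5, s6}.
States satisfying d: {s0, s5, s6}.
States satisfying b: {s3, s5}.
States satisfying A[d U b]: {s3, s5, s6}.
States satisfying (a ∨ d) ∧ A[d U b]: {s5, s6}.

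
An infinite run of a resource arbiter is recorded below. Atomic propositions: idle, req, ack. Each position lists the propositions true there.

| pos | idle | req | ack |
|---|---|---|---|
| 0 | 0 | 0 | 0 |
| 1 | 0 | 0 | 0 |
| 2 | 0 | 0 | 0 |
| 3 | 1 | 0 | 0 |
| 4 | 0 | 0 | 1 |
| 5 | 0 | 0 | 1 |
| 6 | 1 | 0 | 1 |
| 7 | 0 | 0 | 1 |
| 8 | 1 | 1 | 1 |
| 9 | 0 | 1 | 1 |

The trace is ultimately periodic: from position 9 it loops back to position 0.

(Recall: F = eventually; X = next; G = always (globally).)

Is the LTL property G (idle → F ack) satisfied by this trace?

idle → F ack holds at every position 0..9, and those are all positions ever visited, so G (idle → F ack) holds.
Positions where idle holds: 3, 6, 8.
Check F ack at each: 3→ok, 6→ok, 8→ok.

Yes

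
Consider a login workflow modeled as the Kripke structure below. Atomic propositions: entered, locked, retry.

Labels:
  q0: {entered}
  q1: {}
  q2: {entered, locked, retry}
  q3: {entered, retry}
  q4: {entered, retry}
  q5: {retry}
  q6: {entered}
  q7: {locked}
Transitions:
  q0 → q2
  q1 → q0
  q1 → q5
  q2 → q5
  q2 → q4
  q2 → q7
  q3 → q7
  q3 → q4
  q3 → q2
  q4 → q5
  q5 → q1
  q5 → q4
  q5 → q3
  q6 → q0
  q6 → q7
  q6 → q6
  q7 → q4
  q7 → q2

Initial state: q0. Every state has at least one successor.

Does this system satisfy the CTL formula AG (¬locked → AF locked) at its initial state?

States satisfying ¬locked → AF locked: {q0, q2, q7}.
States satisfying AG (¬locked → AF locked): ∅.
q1 is reachable from q0 and violates ¬locked → AF locked, so AG fails at q0.
q0 ∉ Sat(AG (¬locked → AF locked)).

No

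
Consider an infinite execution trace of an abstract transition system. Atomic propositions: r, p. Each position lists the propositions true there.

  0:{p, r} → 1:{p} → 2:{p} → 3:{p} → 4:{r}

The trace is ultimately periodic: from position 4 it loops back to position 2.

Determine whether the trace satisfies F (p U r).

Yes

p U r holds at position 0, which is reachable from 0, so F (p U r) holds.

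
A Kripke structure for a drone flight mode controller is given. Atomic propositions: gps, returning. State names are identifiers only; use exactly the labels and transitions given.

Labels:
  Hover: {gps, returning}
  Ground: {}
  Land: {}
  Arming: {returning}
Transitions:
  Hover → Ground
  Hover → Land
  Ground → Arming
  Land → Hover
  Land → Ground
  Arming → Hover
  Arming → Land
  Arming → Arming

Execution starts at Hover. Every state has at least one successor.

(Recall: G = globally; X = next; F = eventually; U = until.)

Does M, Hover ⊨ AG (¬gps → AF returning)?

States satisfying ¬gps → AF returning: {Hover, Ground, Land, Arming}.
States satisfying AG (¬gps → AF returning): {Hover, Ground, Land, Arming}.
Every state reachable from Hover satisfies ¬gps → AF returning.
Hover ∈ Sat(AG (¬gps → AF returning)).

Holds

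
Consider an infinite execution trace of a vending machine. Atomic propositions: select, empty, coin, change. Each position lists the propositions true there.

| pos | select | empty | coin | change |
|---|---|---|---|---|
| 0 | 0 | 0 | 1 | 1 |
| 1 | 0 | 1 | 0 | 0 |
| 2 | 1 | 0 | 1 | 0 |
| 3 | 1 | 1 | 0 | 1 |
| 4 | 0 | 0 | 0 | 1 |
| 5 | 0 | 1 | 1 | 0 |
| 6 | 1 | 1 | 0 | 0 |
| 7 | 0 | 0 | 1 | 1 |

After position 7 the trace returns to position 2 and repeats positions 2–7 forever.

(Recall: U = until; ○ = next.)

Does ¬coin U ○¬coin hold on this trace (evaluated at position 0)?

Yes

Walking from position 0: ○¬coin first holds at position 0, and ¬coin holds at every earlier position along the way, so ¬coin U ○¬coin holds.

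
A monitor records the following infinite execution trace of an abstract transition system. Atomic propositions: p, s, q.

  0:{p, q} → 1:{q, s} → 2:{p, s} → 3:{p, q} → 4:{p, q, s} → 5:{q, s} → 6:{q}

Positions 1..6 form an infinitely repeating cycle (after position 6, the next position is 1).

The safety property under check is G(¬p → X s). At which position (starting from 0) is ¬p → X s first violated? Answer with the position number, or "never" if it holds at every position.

Check ¬p → X s at each position in order: 0 ✓, 1 ✓, 2 ✓, 3 ✓, 4 ✓.
At position 5 the labels are {q, s} and the next position 6 has {q}, so ¬p → X s is false there. This is the first violation.

5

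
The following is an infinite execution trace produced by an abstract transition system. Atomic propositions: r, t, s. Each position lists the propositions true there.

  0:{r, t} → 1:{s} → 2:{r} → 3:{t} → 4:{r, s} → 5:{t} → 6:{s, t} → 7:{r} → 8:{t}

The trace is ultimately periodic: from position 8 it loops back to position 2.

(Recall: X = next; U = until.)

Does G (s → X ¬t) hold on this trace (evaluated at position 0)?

Does not hold

s → X ¬t must hold at every position from 0 onward. It fails at position 4, so G (s → X ¬t) is false.
Positions where s holds: 1, 4, 6.
Check X ¬t at each: 1→ok, 4→fails, 6→ok.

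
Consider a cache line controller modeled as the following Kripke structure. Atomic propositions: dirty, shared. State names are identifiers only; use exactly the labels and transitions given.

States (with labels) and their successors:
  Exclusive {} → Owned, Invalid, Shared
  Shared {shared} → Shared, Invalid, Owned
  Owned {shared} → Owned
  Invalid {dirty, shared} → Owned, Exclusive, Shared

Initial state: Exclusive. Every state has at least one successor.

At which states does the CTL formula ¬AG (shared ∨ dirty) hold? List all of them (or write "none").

States satisfying shared ∨ dirty: {Shared, Owned, Invalid}.
States satisfying AG (shared ∨ dirty): {Owned}.
States satisfying ¬AG (shared ∨ dirty): {Exclusive, Shared, Invalid}.

{Exclusive, Shared, Invalid}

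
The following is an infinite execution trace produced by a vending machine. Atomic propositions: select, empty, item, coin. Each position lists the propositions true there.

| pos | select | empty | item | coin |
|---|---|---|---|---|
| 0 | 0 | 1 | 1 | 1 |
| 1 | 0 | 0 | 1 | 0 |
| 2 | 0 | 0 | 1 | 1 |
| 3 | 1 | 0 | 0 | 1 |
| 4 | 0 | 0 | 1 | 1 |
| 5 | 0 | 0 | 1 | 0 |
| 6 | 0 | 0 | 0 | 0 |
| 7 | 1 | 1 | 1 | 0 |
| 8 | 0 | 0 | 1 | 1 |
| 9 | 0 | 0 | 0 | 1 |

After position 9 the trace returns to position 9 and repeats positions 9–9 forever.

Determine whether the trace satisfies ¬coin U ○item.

Holds

Walking from position 0: ○item first holds at position 0, and ¬coin holds at every earlier position along the way, so ¬coin U ○item holds.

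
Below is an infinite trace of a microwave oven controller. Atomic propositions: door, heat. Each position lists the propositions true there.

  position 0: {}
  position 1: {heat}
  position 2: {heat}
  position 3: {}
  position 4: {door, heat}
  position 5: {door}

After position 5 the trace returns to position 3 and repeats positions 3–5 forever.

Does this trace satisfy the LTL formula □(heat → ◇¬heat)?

Yes

heat → ◇¬heat holds at every position 0..5, and those are all positions ever visited, so □(heat → ◇¬heat) holds.
Positions where heat holds: 1, 2, 4.
Check ◇¬heat at each: 1→ok, 2→ok, 4→ok.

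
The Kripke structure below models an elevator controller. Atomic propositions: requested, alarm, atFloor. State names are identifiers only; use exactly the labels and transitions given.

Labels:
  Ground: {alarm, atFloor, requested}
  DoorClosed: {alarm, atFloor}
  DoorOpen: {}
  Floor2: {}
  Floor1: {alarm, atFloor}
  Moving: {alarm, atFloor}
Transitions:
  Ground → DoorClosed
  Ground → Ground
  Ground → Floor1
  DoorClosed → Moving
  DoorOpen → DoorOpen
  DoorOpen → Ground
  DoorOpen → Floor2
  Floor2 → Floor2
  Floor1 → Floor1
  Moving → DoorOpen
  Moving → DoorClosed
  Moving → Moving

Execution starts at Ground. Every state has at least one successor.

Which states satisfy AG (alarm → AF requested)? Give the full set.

States satisfying alarm → AF requested: {Ground, DoorOpen, Floor2}.
States satisfying AG (alarm → AF requested): {Floor2}.

{Floor2}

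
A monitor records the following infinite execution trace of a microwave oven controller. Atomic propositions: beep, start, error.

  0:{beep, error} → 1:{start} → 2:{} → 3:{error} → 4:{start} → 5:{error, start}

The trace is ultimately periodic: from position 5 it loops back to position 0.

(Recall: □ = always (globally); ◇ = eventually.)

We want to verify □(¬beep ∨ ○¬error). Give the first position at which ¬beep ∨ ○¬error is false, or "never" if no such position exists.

never

¬beep ∨ ○¬error holds at every position 0..5, and those are all the positions the trace ever visits, so the invariant □(¬beep ∨ ○¬error) is never violated.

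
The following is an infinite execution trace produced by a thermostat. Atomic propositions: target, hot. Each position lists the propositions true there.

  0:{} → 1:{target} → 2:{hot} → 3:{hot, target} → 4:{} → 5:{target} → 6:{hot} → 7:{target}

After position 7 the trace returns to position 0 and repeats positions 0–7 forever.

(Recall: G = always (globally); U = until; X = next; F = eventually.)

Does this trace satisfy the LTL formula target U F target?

Walking from position 0: F target first holds at position 0, and target holds at every earlier position along the way, so target U F target holds.

Yes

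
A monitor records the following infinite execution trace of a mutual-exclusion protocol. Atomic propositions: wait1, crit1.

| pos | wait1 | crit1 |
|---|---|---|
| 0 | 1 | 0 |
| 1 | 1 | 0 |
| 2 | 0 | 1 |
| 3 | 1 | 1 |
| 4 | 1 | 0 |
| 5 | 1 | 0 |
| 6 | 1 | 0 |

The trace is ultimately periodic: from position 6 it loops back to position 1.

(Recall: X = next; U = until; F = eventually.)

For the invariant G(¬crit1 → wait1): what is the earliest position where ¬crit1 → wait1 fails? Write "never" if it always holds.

¬crit1 → wait1 holds at every position 0..6, and those are all the positions the trace ever visits, so the invariant G(¬crit1 → wait1) is never violated.

never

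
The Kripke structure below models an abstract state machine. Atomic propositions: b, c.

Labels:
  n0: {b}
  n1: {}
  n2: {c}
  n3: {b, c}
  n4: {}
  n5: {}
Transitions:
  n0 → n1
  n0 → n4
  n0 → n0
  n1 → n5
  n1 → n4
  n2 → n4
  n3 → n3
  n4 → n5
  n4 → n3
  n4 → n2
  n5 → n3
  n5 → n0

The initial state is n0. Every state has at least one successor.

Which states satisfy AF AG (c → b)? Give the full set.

{n3}

States satisfying AG (c → b): {n3}.
States satisfying AF AG (c → b): {n3}.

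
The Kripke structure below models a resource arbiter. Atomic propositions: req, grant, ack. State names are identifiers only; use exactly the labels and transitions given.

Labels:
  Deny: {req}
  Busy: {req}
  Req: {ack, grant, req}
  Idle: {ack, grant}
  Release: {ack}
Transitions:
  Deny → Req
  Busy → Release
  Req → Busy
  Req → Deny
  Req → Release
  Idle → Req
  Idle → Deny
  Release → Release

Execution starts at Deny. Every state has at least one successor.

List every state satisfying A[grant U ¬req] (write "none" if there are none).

States satisfying grant: {Req, Idle}.
States satisfying ¬req: {Idle, Release}.
States satisfying A[grant U ¬req]: {Idle, Release}.

{Idle, Release}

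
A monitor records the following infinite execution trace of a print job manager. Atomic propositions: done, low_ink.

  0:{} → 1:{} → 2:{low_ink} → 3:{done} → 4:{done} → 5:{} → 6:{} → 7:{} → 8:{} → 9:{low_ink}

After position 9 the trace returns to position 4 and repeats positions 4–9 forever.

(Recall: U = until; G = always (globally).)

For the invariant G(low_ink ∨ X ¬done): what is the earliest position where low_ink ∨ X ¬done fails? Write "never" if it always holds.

Check low_ink ∨ X ¬done at each position in order: 0 ✓, 1 ✓, 2 ✓.
At position 3 the labels are {done} and the next position 4 has {done}, so low_ink ∨ X ¬done is false there. This is the first violation.

3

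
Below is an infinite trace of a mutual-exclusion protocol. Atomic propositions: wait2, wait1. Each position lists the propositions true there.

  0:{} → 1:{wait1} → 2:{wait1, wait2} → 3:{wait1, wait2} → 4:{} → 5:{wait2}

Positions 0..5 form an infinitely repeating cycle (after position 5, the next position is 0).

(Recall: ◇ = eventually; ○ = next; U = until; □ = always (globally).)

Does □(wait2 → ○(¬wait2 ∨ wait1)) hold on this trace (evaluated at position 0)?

Holds

wait2 → ○(¬wait2 ∨ wait1) holds at every position 0..5, and those are all positions ever visited, so □(wait2 → ○(¬wait2 ∨ wait1)) holds.
Positions where wait2 holds: 2, 3, 5.
Check ○(¬wait2 ∨ wait1) at each: 2→ok, 3→ok, 5→ok.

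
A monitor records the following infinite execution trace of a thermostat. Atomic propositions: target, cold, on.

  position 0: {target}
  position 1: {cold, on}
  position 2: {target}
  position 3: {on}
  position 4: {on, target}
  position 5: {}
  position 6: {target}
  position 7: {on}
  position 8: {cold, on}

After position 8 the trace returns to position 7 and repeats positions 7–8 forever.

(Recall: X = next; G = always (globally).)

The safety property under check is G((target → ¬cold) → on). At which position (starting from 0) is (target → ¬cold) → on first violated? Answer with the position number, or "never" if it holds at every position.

At position 0 the labels are {target}, so (target → ¬cold) → on is false there. This is the first violation.

0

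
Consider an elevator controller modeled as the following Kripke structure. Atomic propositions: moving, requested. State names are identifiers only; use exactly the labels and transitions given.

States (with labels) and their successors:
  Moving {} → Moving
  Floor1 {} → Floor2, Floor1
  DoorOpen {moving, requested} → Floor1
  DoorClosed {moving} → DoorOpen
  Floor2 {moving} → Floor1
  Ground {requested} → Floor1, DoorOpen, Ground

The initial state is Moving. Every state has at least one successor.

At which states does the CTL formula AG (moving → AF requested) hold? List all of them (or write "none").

States satisfying moving → AF requested: {Moving, Floor1, DoorOpen, DoorClosed, Ground}.
States satisfying AG (moving → AF requested): {Moving}.

{Moving}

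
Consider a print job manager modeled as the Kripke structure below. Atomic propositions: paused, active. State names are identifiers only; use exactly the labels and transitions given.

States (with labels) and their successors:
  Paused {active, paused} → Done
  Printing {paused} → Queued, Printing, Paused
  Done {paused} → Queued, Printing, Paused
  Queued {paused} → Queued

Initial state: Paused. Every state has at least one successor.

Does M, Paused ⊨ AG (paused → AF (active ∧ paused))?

No

States satisfying paused → AF (active ∧ paused): {Paused}.
States satisfying AG (paused → AF (active ∧ paused)): ∅.
Done is reachable from Paused and violates paused → AF (active ∧ paused), so AG fails at Paused.
Paused ∉ Sat(AG (paused → AF (active ∧ paused))).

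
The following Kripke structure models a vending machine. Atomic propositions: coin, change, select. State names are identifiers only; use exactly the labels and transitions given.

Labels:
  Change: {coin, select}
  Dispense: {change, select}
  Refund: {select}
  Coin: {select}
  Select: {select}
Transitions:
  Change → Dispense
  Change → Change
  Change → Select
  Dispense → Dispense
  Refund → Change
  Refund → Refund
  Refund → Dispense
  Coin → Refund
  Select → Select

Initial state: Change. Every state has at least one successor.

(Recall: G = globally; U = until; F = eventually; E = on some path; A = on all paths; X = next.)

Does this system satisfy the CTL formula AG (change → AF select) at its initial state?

States satisfying change → AF select: {Change, Dispense, Refund, Coin, Select}.
States satisfying AG (change → AF select): {Change, Dispense, Refund, Coin, Select}.
Every state reachable from Change satisfies change → AF select.
Change ∈ Sat(AG (change → AF select)).

Yes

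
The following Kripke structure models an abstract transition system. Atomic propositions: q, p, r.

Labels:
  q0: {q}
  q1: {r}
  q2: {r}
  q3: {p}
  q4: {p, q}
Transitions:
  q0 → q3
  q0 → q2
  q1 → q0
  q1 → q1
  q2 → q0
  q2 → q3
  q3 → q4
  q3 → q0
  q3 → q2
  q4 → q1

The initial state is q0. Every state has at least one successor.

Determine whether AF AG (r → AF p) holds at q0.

States satisfying AG (r → AF p): ∅.
States satisfying AF AG (r → AF p): ∅.
There is a path from q0 along which AG (r → AF p) never holds.
q0 ∉ Sat(AF AG (r → AF p)).

No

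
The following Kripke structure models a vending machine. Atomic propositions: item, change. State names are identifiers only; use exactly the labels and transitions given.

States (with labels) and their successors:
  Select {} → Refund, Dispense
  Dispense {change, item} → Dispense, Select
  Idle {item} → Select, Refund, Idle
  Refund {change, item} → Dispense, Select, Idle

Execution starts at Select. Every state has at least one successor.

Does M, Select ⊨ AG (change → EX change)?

States satisfying change → EX change: {Select, Dispense, Idle, Refund}.
States satisfying AG (change → EX change): {Select, Dispense, Idle, Refund}.
Every state reachable from Select satisfies change → EX change.
Select ∈ Sat(AG (change → EX change)).

Holds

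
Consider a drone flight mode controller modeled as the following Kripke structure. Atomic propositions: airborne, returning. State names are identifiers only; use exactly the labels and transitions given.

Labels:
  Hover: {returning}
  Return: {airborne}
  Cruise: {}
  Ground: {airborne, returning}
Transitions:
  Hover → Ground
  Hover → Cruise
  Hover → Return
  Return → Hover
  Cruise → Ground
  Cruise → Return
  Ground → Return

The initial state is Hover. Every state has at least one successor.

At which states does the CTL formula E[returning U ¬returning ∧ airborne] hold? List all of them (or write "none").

States satisfying returning: {Hover, Ground}.
States satisfying ¬returning ∧ airborne: {Return}.
States satisfying E[returning U ¬returning ∧ airborne]: {Hover, Return, Ground}.

{Hover, Return, Ground}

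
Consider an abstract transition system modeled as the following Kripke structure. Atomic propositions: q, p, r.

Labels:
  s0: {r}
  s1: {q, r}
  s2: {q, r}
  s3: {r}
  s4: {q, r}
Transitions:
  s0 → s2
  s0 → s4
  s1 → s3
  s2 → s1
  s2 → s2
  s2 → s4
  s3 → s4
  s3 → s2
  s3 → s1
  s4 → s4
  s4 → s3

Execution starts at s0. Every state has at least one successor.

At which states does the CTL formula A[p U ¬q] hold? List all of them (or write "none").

States satisfying p: ∅.
States satisfying ¬q: {s0, s3}.
States satisfying A[p U ¬q]: {s0, s3}.

{s0, s3}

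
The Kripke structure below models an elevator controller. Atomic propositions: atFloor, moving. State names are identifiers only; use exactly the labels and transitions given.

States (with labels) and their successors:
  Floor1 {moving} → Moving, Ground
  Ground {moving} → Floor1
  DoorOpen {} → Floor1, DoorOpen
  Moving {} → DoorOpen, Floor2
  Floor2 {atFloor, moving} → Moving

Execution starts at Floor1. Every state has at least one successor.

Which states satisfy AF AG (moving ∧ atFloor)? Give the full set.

none

States satisfying AG (moving ∧ atFloor): ∅.
States satisfying AF AG (moving ∧ atFloor): ∅.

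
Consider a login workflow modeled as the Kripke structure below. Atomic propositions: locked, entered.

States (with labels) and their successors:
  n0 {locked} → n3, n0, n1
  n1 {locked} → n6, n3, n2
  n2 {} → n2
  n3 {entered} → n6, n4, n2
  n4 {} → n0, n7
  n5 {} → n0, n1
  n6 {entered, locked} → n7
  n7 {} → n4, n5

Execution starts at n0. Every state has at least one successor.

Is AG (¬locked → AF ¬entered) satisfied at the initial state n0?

Holds

States satisfying ¬locked → AF ¬entered: {n0, n1, n2, n3, n4, n5, n6, n7}.
States satisfying AG (¬locked → AF ¬entered): {n0, n1, n2, n3, n4, n5, n6, n7}.
Every state reachable from n0 satisfies ¬locked → AF ¬entered.
n0 ∈ Sat(AG (¬locked → AF ¬entered)).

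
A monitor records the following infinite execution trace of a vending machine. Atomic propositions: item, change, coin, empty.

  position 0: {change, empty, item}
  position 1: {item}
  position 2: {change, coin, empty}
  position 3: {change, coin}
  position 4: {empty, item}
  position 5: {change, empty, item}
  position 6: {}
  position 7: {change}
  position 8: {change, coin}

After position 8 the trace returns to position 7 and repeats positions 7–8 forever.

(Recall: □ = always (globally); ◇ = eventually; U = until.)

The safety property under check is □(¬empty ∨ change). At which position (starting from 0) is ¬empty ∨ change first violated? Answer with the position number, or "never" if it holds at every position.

4

Check ¬empty ∨ change at each position in order: 0 ✓, 1 ✓, 2 ✓, 3 ✓.
At position 4 the labels are {empty, item}, so ¬empty ∨ change is false there. This is the first violation.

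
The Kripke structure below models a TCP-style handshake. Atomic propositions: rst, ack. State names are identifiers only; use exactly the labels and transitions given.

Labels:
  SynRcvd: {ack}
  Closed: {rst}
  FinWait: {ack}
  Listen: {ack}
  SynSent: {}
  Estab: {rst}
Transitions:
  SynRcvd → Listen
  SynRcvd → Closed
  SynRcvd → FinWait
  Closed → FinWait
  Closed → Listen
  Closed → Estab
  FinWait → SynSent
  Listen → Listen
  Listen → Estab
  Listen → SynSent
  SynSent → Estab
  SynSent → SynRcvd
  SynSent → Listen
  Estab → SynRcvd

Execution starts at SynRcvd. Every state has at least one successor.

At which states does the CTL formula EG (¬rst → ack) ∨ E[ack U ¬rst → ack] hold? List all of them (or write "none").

States satisfying ¬rst → ack: {SynRcvd, Closed, FinWait, Listen, Estab}.
States satisfying EG (¬rst → ack): {SynRcvd, Closed, Listen, Estab}.
States satisfying ack: {SynRcvd, FinWait, Listen}.
States satisfying E[ack U ¬rst → ack]: {SynRcvd, Closed, FinWait, Listen, Estab}.
States satisfying EG (¬rst → ack) ∨ E[ack U ¬rst → ack]: {SynRcvd, Closed, FinWait, Listen, Estab}.

{SynRcvd, Closed, FinWait, Listen, Estab}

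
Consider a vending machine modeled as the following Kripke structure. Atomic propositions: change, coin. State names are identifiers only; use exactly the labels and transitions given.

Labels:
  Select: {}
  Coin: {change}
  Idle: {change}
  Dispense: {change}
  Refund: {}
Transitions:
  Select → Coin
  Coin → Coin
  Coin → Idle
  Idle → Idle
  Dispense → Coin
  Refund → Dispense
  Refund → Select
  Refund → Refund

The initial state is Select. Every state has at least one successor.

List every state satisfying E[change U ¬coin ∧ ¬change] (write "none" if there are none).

States satisfying change: {Coin, Idle, Dispense}.
States satisfying ¬coin ∧ ¬change: {Select, Refund}.
States satisfying E[change U ¬coin ∧ ¬change]: {Select, Refund}.

{Select, Refund}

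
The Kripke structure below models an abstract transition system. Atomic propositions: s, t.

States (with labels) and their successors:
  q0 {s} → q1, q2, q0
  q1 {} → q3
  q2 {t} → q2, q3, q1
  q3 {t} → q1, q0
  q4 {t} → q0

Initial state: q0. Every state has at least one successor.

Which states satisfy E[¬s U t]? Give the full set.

{q1, q2, q3, q4}

States satisfying ¬s: {q1, q2, q3, q4}.
States satisfying t: {q2, q3, q4}.
States satisfying E[¬s U t]: {q1, q2, q3, q4}.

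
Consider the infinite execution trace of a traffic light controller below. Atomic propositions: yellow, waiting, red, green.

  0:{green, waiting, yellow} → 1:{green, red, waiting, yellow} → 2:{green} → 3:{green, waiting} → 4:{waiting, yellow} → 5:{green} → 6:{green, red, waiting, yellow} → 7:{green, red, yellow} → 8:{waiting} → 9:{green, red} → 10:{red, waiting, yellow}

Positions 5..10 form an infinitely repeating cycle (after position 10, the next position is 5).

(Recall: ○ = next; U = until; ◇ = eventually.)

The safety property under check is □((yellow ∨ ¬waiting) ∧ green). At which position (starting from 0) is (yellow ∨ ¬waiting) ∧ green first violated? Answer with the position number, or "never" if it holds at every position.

Check (yellow ∨ ¬waiting) ∧ green at each position in order: 0 ✓, 1 ✓, 2 ✓.
At position 3 the labels are {green, waiting}, so (yellow ∨ ¬waiting) ∧ green is false there. This is the first violation.

3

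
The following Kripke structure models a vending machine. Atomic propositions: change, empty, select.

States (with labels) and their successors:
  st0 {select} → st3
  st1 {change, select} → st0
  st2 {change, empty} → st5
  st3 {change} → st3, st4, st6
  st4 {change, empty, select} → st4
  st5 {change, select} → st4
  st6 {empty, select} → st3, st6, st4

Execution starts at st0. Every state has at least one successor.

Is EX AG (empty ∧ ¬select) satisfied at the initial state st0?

States satisfying AG (empty ∧ ¬select): ∅.
States satisfying EX AG (empty ∧ ¬select): ∅.
No suitable path/successor from st0 witnesses the formula.
st0 ∉ Sat(EX AG (empty ∧ ¬select)).

Violated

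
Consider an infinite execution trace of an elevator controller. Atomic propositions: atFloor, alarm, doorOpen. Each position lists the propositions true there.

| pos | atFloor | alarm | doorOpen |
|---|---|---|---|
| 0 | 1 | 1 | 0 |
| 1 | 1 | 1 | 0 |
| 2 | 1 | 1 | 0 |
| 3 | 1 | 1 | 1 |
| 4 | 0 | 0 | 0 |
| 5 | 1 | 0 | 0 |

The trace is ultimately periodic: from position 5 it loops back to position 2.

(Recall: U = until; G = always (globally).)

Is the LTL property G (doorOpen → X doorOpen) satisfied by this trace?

Does not hold

doorOpen → X doorOpen must hold at every position from 0 onward. It fails at position 3, so G (doorOpen → X doorOpen) is false.
Positions where doorOpen holds: 3.
Check X doorOpen at each: 3→fails.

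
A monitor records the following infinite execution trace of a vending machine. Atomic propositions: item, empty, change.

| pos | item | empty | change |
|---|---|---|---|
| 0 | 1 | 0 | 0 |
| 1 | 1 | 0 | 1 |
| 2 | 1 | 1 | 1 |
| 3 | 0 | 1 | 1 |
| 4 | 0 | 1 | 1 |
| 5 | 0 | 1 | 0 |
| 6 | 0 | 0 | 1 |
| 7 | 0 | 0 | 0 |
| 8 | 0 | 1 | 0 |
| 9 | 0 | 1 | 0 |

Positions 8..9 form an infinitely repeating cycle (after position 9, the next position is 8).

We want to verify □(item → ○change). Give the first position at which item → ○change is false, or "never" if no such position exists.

item → ○change holds at every position 0..9, and those are all the positions the trace ever visits, so the invariant □(item → ○change) is never violated.

never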